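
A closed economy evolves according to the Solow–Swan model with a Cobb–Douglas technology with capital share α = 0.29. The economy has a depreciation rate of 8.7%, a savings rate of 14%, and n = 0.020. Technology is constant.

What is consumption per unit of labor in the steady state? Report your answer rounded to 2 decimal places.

Steady state requires s·f(k) = (n + δ)·k, i.e. s·k^α = (n + δ)·k.
Rearranging, k^(1−α) = s / (n + δ).
k^0.71 = 0.14 / (0.020 + 0.087) = 0.14 / 0.107 = 1.3084
k* = 1.3084^(1/0.71) ≈ 1.4602
y* = (k*)^α = 1.4602^0.29 ≈ 1.1160
c* = (1 − s)·y* = (1 − 0.14) × 1.1160 ≈ 0.9598

c* = 0.96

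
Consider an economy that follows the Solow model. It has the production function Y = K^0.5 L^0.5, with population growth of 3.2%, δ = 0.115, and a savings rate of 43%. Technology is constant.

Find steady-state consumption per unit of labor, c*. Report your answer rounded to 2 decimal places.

In steady state, investment equals break-even investment: s·k^α = (n + δ)·k.
Dividing both sides by k: k^(1−α) = s / (n + δ).
k^0.5 = 0.43 / (0.032 + 0.115) = 0.43 / 0.147 = 2.9252
k* = 2.9252^(1/0.5) ≈ 8.5568
y* = (k*)^α = 8.5568^0.5 ≈ 2.9252
c* = (1 − s)·y* = (1 − 0.43) × 2.9252 ≈ 1.6674

c* = 1.67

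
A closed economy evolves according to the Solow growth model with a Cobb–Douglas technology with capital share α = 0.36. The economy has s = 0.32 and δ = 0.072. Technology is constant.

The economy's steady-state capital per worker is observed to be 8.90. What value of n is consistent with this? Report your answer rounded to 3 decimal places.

In steady state, investment equals break-even investment: s·k^α = (n + δ)·k.
So s / (n + δ) = (k*)^(1−α) = 8.90^0.64 = 4.0514.
Therefore n + δ = s / 4.0514 = 0.32 / 4.0514 = 0.0790, so n = 0.0790 − 0.072 = 0.0070.

n ≈ 0.007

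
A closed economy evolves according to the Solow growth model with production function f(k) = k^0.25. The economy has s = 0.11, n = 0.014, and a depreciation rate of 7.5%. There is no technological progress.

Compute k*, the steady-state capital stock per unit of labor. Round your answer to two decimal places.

At the steady state, Δk = 0, so s·k^α = (n + δ)·k.
Dividing both sides by k: k^(1−α) = s / (n + δ).
k^0.75 = 0.11 / (0.014 + 0.075) = 0.11 / 0.089 = 1.2360
k* = 1.2360^(1/0.75) ≈ 1.3265

k* ≈ 1.33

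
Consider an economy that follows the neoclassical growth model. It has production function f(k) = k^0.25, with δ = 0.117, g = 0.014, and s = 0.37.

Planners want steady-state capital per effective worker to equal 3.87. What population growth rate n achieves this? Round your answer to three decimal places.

n ≈ 0.003

Steady state requires s·f(k) = (n + g + δ)·k, i.e. s·k^α = (n + g + δ)·k.
So s / (n + g + δ) = (k*)^(1−α) = 3.87^0.75 = 2.7592.
Therefore n + g + δ = s / 2.7592 = 0.37 / 2.7592 = 0.1341, so n = 0.1341 − 0.131 = 0.0031.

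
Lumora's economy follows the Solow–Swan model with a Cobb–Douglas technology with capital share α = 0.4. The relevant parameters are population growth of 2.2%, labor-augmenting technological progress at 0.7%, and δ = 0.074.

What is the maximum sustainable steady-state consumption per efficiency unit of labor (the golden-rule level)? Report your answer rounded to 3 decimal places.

c_gold ≈ 1.482

At the golden rule, f'(k) = n + g + δ, so α·k^(α−1) = n + g + δ and k_gold = (α/(n + g + δ))^(1/(1−α)).
k_gold = (0.4/0.103)^(1/0.6) = 3.8835^1.6667 ≈ 9.5953
c_gold = f(k_gold) − (n + g + δ)·k_gold = 2.4707 − 0.103×9.5953 ≈ 1.4824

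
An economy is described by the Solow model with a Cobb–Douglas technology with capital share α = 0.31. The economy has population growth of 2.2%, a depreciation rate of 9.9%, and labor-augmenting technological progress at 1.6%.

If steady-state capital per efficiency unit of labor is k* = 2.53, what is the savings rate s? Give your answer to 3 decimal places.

s ≈ 0.260

At the steady state, Δk = 0, so s·k^α = (n + g + δ)·k.
So s / (n + g + δ) = (k*)^(1−α) = 2.53^0.69 = 1.8974.
Therefore s = 1.8974 × (n + g + δ) = 1.8974 × 0.137 = 0.2599.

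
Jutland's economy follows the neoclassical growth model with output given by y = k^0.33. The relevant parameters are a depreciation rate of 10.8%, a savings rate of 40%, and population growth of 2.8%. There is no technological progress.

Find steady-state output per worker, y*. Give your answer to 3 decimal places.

y* = 1.701

In steady state, investment equals break-even investment: s·k^α = (n + δ)·k.
Rearranging, k^(1−α) = s / (n + δ).
k^0.67 = 0.40 / (0.028 + 0.108) = 0.40 / 0.136 = 2.9412
k* = 2.9412^(1/0.67) ≈ 5.0037
y* = (k*)^α = 5.0037^0.33 ≈ 1.7012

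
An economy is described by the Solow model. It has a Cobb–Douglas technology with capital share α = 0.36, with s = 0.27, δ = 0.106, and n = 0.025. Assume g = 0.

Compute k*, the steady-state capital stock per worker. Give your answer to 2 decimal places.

k* = 3.10

In steady state, investment equals break-even investment: s·k^α = (n + δ)·k.
Rearranging, k^(1−α) = s / (n + δ).
k^0.64 = 0.27 / (0.025 + 0.106) = 0.27 / 0.131 = 2.0611
k* = 2.0611^(1/0.64) ≈ 3.0958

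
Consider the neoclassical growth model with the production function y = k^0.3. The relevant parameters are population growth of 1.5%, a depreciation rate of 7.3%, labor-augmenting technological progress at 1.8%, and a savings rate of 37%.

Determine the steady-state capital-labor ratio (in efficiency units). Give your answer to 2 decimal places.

At the steady state, Δk = 0, so s·k^α = (n + g + δ)·k.
Rearranging, k^(1−α) = s / (n + g + δ).
k^0.7 = 0.37 / (0.015 + 0.018 + 0.073) = 0.37 / 0.106 = 3.4906
k* = 3.4906^(1/0.7) ≈ 5.9645

k* ≈ 5.96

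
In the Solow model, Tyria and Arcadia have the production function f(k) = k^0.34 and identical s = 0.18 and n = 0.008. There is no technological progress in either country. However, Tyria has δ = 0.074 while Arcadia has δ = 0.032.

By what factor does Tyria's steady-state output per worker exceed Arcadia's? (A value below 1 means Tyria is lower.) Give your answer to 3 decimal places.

ratio ≈ 0.691

Steady-state y* = [s/(n + δ)]^(α/(1−α)), so the ratio is [ (s_T/(n + δ)_T) / (s_A/(n + δ)_A) ]^0.5152.
s_T/(n + δ)_T = 0.18/0.082 = 2.1951; s_A/(n + δ)_A = 0.18/0.040 = 4.5000.
Ratio = (2.1951/4.5000)^0.5152 = 0.4878^0.5152 ≈ 0.6908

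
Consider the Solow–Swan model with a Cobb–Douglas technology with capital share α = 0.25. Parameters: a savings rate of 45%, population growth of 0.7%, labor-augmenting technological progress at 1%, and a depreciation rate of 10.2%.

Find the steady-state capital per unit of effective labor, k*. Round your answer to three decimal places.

k* ≈ 5.891

At the steady state, Δk = 0, so s·k^α = (n + g + δ)·k.
Dividing both sides by k: k^(1−α) = s / (n + g + δ).
k^0.75 = 0.45 / (0.007 + 0.010 + 0.102) = 0.45 / 0.119 = 3.7815
k* = 3.7815^(1/0.75) ≈ 5.8914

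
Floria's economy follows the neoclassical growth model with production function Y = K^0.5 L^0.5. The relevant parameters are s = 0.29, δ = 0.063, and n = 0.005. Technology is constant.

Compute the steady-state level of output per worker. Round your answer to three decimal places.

y* = 4.265

In steady state, investment equals break-even investment: s·k^α = (n + δ)·k.
Dividing both sides by k: k^(1−α) = s / (n + δ).
k^0.5 = 0.29 / (0.005 + 0.063) = 0.29 / 0.068 = 4.2647
k* = 4.2647^(1/0.5) ≈ 18.1877
y* = (k*)^α = 18.1877^0.5 ≈ 4.2647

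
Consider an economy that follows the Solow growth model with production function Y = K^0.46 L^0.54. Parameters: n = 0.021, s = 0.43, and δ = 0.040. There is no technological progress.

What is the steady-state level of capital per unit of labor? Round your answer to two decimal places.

k* = 37.21

In steady state, investment equals break-even investment: s·k^α = (n + δ)·k.
Rearranging, k^(1−α) = s / (n + δ).
k^0.54 = 0.43 / (0.021 + 0.040) = 0.43 / 0.061 = 7.0492
k* = 7.0492^(1/0.54) ≈ 37.2074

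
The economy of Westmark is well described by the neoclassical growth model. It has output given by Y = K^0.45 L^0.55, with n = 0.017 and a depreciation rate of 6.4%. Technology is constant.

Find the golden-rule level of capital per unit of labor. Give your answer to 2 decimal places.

k_gold ≈ 22.60

The golden rule sets f'(k) = n + δ, i.e. α·k^(α−1) = n + δ.
So k^(1−α) = α / (n + δ) = 0.45 / 0.081 = 5.5556.
k_gold = 5.5556^(1/0.55) ≈ 22.5973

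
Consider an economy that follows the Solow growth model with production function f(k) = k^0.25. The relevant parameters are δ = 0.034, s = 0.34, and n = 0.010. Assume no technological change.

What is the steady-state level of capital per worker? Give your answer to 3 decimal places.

Steady state requires s·f(k) = (n + δ)·k, i.e. s·k^α = (n + δ)·k.
Dividing both sides by k: k^(1−α) = s / (n + δ).
k^0.75 = 0.34 / (0.010 + 0.034) = 0.34 / 0.044 = 7.7273
k* = 7.7273^(1/0.75) ≈ 15.2770

k* ≈ 15.277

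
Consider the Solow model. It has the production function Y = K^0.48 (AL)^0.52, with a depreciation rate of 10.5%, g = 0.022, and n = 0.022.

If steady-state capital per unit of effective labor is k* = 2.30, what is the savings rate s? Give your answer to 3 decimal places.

Steady state requires s·f(k) = (n + g + δ)·k, i.e. s·k^α = (n + g + δ)·k.
So s / (n + g + δ) = (k*)^(1−α) = 2.30^0.52 = 1.5421.
Therefore s = 1.5421 × (n + g + δ) = 1.5421 × 0.149 = 0.2298.

s ≈ 0.230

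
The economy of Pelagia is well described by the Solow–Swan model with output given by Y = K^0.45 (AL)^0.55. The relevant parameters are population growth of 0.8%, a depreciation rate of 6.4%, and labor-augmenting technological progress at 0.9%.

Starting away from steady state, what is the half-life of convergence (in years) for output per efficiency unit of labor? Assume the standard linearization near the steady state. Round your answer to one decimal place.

about 15.6 years

Near the steady state the convergence rate is λ = (1 − α)(n + g + δ).
λ = (1 − 0.45) × 0.081 = 0.55 × 0.081 = 0.04455
Half-life = ln 2 / λ = 0.6931 / 0.04455 ≈ 15.56 years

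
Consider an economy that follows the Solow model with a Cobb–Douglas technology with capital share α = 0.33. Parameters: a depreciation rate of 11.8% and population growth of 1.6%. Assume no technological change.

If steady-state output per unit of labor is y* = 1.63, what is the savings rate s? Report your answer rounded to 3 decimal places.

s ≈ 0.361

Steady state requires s·f(k) = (n + δ)·k, i.e. s·k^α = (n + δ)·k.
Since y* = [s/(n + δ)]^(α/(1−α)), we have s/(n + δ) = (y*)^((1−α)/α) = 1.63^2.0303 = 2.6965.
Therefore s = 2.6965 × (n + δ) = 2.6965 × 0.134 = 0.3613.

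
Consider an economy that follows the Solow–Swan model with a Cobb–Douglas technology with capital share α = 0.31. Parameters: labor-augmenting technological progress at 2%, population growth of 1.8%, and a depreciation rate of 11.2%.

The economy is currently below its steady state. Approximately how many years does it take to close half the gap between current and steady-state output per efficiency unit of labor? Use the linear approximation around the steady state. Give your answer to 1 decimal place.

Near the steady state the convergence rate is λ = (1 − α)(n + g + δ).
λ = (1 − 0.31) × 0.150 = 0.69 × 0.150 = 0.1035
Half-life = ln 2 / λ = 0.6931 / 0.1035 ≈ 6.70 years

t_½ ≈ 6.7 years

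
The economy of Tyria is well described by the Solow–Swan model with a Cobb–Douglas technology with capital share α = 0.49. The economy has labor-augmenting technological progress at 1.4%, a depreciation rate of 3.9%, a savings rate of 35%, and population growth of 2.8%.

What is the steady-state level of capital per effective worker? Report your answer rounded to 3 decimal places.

At the steady state, Δk = 0, so s·k^α = (n + g + δ)·k.
Dividing both sides by k: k^(1−α) = s / (n + g + δ).
k^0.51 = 0.35 / (0.028 + 0.014 + 0.039) = 0.35 / 0.081 = 4.3210
k* = 4.3210^(1/0.51) ≈ 17.6296

k* ≈ 17.630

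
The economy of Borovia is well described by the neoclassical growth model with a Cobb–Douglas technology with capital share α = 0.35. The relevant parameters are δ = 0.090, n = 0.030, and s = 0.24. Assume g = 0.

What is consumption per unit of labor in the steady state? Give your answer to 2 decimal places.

c* ≈ 1.10

In steady state, investment equals break-even investment: s·k^α = (n + δ)·k.
Rearranging, k^(1−α) = s / (n + δ).
k^0.65 = 0.24 / (0.030 + 0.090) = 0.24 / 0.120 = 2.0000
k* = 2.0000^(1/0.65) ≈ 2.9048
y* = (k*)^α = 2.9048^0.35 ≈ 1.4524
c* = (1 − s)·y* = (1 − 0.24) × 1.4524 ≈ 1.1038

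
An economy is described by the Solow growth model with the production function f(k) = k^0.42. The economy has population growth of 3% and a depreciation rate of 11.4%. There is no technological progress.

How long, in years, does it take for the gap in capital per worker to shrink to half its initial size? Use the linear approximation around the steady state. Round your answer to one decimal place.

Near the steady state the convergence rate is λ = (1 − α)(n + δ).
λ = (1 − 0.42) × 0.144 = 0.58 × 0.144 = 0.08352
Half-life = ln 2 / λ = 0.6931 / 0.08352 ≈ 8.30 years

about 8.3 years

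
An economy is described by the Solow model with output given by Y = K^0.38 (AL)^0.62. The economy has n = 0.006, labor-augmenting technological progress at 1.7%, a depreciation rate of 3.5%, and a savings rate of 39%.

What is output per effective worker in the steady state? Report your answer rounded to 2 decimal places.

y* = 3.22

At the steady state, Δk = 0, so s·k^α = (n + g + δ)·k.
Dividing both sides by k: k^(1−α) = s / (n + g + δ).
k^0.62 = 0.39 / (0.006 + 0.017 + 0.035) = 0.39 / 0.058 = 6.7241
k* = 6.7241^(1/0.62) ≈ 21.6219
y* = (k*)^α = 21.6219^0.38 ≈ 3.2156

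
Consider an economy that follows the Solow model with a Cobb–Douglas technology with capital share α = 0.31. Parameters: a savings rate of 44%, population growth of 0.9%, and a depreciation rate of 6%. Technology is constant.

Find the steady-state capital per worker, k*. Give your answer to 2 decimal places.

In steady state, investment equals break-even investment: s·k^α = (n + δ)·k.
Dividing both sides by k: k^(1−α) = s / (n + δ).
k^0.69 = 0.44 / (0.009 + 0.060) = 0.44 / 0.069 = 6.3768
k* = 6.3768^(1/0.69) ≈ 14.6585

k* = 14.66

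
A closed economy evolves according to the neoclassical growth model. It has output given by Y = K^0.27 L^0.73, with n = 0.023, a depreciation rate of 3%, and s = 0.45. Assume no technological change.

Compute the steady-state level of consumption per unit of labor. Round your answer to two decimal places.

Steady state requires s·f(k) = (n + δ)·k, i.e. s·k^α = (n + δ)·k.
Rearranging, k^(1−α) = s / (n + δ).
k^0.73 = 0.45 / (0.023 + 0.030) = 0.45 / 0.053 = 8.4906
k* = 8.4906^(1/0.73) ≈ 18.7292
y* = (k*)^α = 18.7292^0.27 ≈ 2.2059
c* = (1 − s)·y* = (1 − 0.45) × 2.2059 ≈ 1.2132

c* = 1.21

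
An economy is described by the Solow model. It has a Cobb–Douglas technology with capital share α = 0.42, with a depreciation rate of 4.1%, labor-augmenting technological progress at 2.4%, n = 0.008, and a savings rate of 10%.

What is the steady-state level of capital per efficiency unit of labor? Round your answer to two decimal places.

k* ≈ 1.72

At the steady state, Δk = 0, so s·k^α = (n + g + δ)·k.
Dividing both sides by k: k^(1−α) = s / (n + g + δ).
k^0.58 = 0.10 / (0.008 + 0.024 + 0.041) = 0.10 / 0.073 = 1.3699
k* = 1.3699^(1/0.58) ≈ 1.7206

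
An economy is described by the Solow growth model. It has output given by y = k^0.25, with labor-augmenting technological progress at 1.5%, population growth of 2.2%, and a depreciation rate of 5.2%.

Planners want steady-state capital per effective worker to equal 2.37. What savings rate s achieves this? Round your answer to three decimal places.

s ≈ 0.170

Steady state requires s·f(k) = (n + g + δ)·k, i.e. s·k^α = (n + g + δ)·k.
So s / (n + g + δ) = (k*)^(1−α) = 2.37^0.75 = 1.9101.
Therefore s = 1.9101 × (n + g + δ) = 1.9101 × 0.089 = 0.1700.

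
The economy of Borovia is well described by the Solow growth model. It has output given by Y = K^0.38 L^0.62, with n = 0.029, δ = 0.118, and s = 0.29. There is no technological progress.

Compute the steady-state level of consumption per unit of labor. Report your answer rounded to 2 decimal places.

c* ≈ 1.08

At the steady state, Δk = 0, so s·k^α = (n + δ)·k.
Dividing both sides by k: k^(1−α) = s / (n + δ).
k^0.62 = 0.29 / (0.029 + 0.118) = 0.29 / 0.147 = 1.9728
k* = 1.9728^(1/0.62) ≈ 2.9919
y* = (k*)^α = 2.9919^0.38 ≈ 1.5166
c* = (1 − s)·y* = (1 − 0.29) × 1.5166 ≈ 1.0768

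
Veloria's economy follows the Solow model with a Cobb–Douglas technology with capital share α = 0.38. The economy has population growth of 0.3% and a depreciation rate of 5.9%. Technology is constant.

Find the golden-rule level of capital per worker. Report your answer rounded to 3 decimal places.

k_gold ≈ 18.620

The golden rule sets f'(k) = n + δ, i.e. α·k^(α−1) = n + δ.
So k^(1−α) = α / (n + δ) = 0.38 / 0.062 = 6.1290.
k_gold = 6.1290^(1/0.62) ≈ 18.6202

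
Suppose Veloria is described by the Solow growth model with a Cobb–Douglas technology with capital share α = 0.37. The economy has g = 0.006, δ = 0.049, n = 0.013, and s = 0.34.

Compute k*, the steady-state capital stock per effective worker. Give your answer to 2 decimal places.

At the steady state, Δk = 0, so s·k^α = (n + g + δ)·k.
Rearranging, k^(1−α) = s / (n + g + δ).
k^0.63 = 0.34 / (0.013 + 0.006 + 0.049) = 0.34 / 0.068 = 5.0000
k* = 5.0000^(1/0.63) ≈ 12.8670

k* = 12.87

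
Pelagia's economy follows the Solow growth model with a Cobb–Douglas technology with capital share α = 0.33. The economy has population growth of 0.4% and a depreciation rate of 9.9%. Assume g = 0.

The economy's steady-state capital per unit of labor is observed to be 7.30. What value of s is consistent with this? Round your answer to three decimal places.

s ≈ 0.390

In steady state, investment equals break-even investment: s·k^α = (n + δ)·k.
So s / (n + δ) = (k*)^(1−α) = 7.30^0.67 = 3.7881.
Therefore s = 3.7881 × (n + δ) = 3.7881 × 0.103 = 0.3902.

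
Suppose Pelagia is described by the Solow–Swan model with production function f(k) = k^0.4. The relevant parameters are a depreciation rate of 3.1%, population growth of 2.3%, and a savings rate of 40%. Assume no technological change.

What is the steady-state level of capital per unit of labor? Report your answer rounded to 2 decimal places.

In steady state, investment equals break-even investment: s·k^α = (n + δ)·k.
Dividing both sides by k: k^(1−α) = s / (n + δ).
k^0.6 = 0.40 / (0.023 + 0.031) = 0.40 / 0.054 = 7.4074
k* = 7.4074^(1/0.6) ≈ 28.1477

k* ≈ 28.15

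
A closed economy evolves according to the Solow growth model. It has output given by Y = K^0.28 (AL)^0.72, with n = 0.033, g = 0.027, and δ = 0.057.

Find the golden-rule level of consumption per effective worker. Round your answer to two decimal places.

At the golden rule, f'(k) = n + g + δ, so α·k^(α−1) = n + g + δ and k_gold = (α/(n + g + δ))^(1/(1−α)).
k_gold = (0.28/0.117)^(1/0.72) = 2.3932^1.3889 ≈ 3.3602
c_gold = f(k_gold) − (n + g + δ)·k_gold = 1.4040 − 0.117×3.3602 ≈ 1.0109

c_gold ≈ 1.01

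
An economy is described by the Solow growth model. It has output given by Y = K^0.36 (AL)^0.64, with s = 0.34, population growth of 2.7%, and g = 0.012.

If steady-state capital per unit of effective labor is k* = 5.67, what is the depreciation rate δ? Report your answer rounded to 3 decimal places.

Steady state requires s·f(k) = (n + g + δ)·k, i.e. s·k^α = (n + g + δ)·k.
So s / (n + g + δ) = (k*)^(1−α) = 5.67^0.64 = 3.0359.
Therefore n + g + δ = s / 3.0359 = 0.34 / 3.0359 = 0.1120, so δ = 0.1120 − 0.039 = 0.0730.

δ ≈ 0.073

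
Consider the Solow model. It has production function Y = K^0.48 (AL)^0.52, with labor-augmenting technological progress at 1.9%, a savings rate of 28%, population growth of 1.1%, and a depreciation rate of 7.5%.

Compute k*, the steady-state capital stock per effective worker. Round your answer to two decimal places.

At the steady state, Δk = 0, so s·k^α = (n + g + δ)·k.
Rearranging, k^(1−α) = s / (n + g + δ).
k^0.52 = 0.28 / (0.011 + 0.019 + 0.075) = 0.28 / 0.105 = 2.6667
k* = 2.6667^(1/0.52) ≈ 6.5945

k* ≈ 6.59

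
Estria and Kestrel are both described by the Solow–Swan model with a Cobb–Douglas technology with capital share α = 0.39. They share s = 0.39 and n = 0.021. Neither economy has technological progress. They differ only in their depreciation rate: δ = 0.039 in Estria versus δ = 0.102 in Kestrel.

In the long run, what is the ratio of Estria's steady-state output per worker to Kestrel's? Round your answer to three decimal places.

Steady-state y* = [s/(n + δ)]^(α/(1−α)), so the ratio is [ (s_E/(n + δ)_E) / (s_K/(n + δ)_K) ]^0.6393.
s_E/(n + δ)_E = 0.39/0.060 = 6.5000; s_K/(n + δ)_K = 0.39/0.123 = 3.1707.
Ratio = (6.5000/3.1707)^0.6393 = 2.0500^0.6393 ≈ 1.5824

ratio ≈ 1.582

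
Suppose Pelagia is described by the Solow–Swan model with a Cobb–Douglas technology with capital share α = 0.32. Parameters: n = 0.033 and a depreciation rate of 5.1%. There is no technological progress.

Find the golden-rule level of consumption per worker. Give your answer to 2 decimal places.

At the golden rule, f'(k) = n + δ, so α·k^(α−1) = n + δ and k_gold = (α/(n + δ))^(1/(1−α)).
k_gold = (0.32/0.084)^(1/0.68) = 3.8095^1.4706 ≈ 7.1487
c_gold = f(k_gold) − (n + δ)·k_gold = 1.8765 − 0.084×7.1487 ≈ 1.2760

c_gold ≈ 1.28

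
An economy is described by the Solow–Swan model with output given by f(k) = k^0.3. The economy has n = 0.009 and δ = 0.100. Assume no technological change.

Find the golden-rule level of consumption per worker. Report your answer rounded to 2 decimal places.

At the golden rule, f'(k) = n + δ, so α·k^(α−1) = n + δ and k_gold = (α/(n + δ))^(1/(1−α)).
k_gold = (0.3/0.109)^(1/0.7) = 2.7523^1.4286 ≈ 4.2477
c_gold = f(k_gold) − (n + δ)·k_gold = 1.5433 − 0.109×4.2477 ≈ 1.0803

c_gold ≈ 1.08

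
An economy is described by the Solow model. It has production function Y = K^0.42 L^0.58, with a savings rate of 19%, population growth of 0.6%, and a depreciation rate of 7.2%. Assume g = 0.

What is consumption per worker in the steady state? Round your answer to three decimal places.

At the steady state, Δk = 0, so s·k^α = (n + δ)·k.
Dividing both sides by k: k^(1−α) = s / (n + δ).
k^0.58 = 0.19 / (0.006 + 0.072) = 0.19 / 0.078 = 2.4359
k* = 2.4359^(1/0.58) ≈ 4.6415
y* = (k*)^α = 4.6415^0.42 ≈ 1.9054
c* = (1 − s)·y* = (1 − 0.19) × 1.9054 ≈ 1.5434

c* = 1.543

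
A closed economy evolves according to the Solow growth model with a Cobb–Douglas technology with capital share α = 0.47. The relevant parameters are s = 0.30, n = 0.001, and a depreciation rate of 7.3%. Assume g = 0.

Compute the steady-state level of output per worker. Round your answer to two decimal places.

In steady state, investment equals break-even investment: s·k^α = (n + δ)·k.
Dividing both sides by k: k^(1−α) = s / (n + δ).
k^0.53 = 0.30 / (0.001 + 0.073) = 0.30 / 0.074 = 4.0541
k* = 4.0541^(1/0.53) ≈ 14.0272
y* = (k*)^α = 14.0272^0.47 ≈ 3.4600

y* ≈ 3.46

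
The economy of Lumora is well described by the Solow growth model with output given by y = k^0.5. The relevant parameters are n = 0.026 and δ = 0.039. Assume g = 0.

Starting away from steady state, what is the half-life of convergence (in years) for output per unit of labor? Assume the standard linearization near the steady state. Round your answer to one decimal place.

Near the steady state the convergence rate is λ = (1 − α)(n + δ).
λ = (1 − 0.5) × 0.065 = 0.5 × 0.065 = 0.0325
Half-life = ln 2 / λ = 0.6931 / 0.0325 ≈ 21.33 years

t_½ ≈ 21.3 years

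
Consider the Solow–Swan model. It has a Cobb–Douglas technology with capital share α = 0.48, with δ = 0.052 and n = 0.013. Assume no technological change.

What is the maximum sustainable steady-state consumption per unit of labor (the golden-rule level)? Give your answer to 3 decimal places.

c_gold ≈ 3.293

At the golden rule, f'(k) = n + δ, so α·k^(α−1) = n + δ and k_gold = (α/(n + δ))^(1/(1−α)).
k_gold = (0.48/0.065)^(1/0.52) = 7.3846^1.9231 ≈ 46.7605
c_gold = f(k_gold) − (n + δ)·k_gold = 6.3320 − 0.065×46.7605 ≈ 3.2926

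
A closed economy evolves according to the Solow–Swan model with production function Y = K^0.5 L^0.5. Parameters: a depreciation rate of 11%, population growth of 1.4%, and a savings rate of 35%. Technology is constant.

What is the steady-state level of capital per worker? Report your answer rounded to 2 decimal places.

Steady state requires s·f(k) = (n + δ)·k, i.e. s·k^α = (n + δ)·k.
Dividing both sides by k: k^(1−α) = s / (n + δ).
k^0.5 = 0.35 / (0.014 + 0.110) = 0.35 / 0.124 = 2.8226
k* = 2.8226^(1/0.5) ≈ 7.9671

k* ≈ 7.97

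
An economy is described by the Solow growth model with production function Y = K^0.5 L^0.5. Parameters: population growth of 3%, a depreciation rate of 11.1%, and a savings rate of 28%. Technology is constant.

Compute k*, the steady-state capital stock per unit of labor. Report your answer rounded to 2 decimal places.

k* = 3.94

At the steady state, Δk = 0, so s·k^α = (n + δ)·k.
Rearranging, k^(1−α) = s / (n + δ).
k^0.5 = 0.28 / (0.030 + 0.111) = 0.28 / 0.141 = 1.9858
k* = 1.9858^(1/0.5) ≈ 3.9434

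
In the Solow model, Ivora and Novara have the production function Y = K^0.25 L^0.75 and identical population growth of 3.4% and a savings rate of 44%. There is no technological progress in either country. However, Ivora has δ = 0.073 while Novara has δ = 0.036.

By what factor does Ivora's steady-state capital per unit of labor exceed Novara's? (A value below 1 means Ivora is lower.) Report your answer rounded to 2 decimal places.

ratio ≈ 0.57

Steady-state k* = [s/(n + δ)]^(1/(1−α)), so the ratio is [ (s_I/(n + δ)_I) / (s_N/(n + δ)_N) ]^1.3333.
s_I/(n + δ)_I = 0.44/0.107 = 4.1121; s_N/(n + δ)_N = 0.44/0.070 = 6.2857.
Ratio = (4.1121/6.2857)^1.3333 = 0.6542^1.3333 ≈ 0.5679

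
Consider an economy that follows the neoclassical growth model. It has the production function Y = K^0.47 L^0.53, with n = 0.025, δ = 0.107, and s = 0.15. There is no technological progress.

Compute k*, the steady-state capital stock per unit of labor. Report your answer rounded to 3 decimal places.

In steady state, investment equals break-even investment: s·k^α = (n + δ)·k.
Dividing both sides by k: k^(1−α) = s / (n + δ).
k^0.53 = 0.15 / (0.025 + 0.107) = 0.15 / 0.132 = 1.1364
k* = 1.1364^(1/0.53) ≈ 1.2728

k* = 1.273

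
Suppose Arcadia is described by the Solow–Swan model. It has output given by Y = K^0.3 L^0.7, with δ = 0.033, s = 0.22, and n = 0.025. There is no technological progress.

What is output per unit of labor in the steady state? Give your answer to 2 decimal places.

Steady state requires s·f(k) = (n + δ)·k, i.e. s·k^α = (n + δ)·k.
Dividing both sides by k: k^(1−α) = s / (n + δ).
k^0.7 = 0.22 / (0.025 + 0.033) = 0.22 / 0.058 = 3.7931
k* = 3.7931^(1/0.7) ≈ 6.7164
y* = (k*)^α = 6.7164^0.3 ≈ 1.7707

y* = 1.77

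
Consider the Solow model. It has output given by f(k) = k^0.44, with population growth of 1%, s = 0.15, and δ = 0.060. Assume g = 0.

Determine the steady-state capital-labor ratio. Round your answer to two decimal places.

Steady state requires s·f(k) = (n + δ)·k, i.e. s·k^α = (n + δ)·k.
Dividing both sides by k: k^(1−α) = s / (n + δ).
k^0.56 = 0.15 / (0.010 + 0.060) = 0.15 / 0.070 = 2.1429
k* = 2.1429^(1/0.56) ≈ 3.9001

k* = 3.90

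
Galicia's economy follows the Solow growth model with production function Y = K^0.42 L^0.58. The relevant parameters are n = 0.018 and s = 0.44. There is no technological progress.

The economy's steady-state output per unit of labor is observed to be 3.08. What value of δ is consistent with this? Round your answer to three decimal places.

δ ≈ 0.075

Steady state requires s·f(k) = (n + δ)·k, i.e. s·k^α = (n + δ)·k.
Since y* = [s/(n + δ)]^(α/(1−α)), we have s/(n + δ) = (y*)^((1−α)/α) = 3.08^1.381 = 4.7281.
Therefore n + δ = s / 4.7281 = 0.44 / 4.7281 = 0.0931, so δ = 0.0931 − 0.018 = 0.0751.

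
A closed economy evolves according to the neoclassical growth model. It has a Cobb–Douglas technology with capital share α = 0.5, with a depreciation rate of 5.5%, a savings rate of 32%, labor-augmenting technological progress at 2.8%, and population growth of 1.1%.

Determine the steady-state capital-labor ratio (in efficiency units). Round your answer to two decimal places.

k* = 11.59

In steady state, investment equals break-even investment: s·k^α = (n + g + δ)·k.
Dividing both sides by k: k^(1−α) = s / (n + g + δ).
k^0.5 = 0.32 / (0.011 + 0.028 + 0.055) = 0.32 / 0.094 = 3.4043
k* = 3.4043^(1/0.5) ≈ 11.5893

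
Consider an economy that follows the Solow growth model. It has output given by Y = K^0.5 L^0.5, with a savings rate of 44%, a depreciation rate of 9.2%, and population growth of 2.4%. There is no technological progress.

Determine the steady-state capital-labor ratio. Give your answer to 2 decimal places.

k* = 14.39

In steady state, investment equals break-even investment: s·k^α = (n + δ)·k.
Dividing both sides by k: k^(1−α) = s / (n + δ).
k^0.5 = 0.44 / (0.024 + 0.092) = 0.44 / 0.116 = 3.7931
k* = 3.7931^(1/0.5) ≈ 14.3876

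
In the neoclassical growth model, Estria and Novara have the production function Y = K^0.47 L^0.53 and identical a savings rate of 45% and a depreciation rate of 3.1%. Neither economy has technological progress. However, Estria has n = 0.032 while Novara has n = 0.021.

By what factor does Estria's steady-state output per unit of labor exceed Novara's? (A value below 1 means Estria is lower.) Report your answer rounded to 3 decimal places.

y*_E / y*_N ≈ 0.844

Steady-state y* = [s/(n + δ)]^(α/(1−α)), so the ratio is [ (s_E/(n + δ)_E) / (s_N/(n + δ)_N) ]^0.8868.
s_E/(n + δ)_E = 0.45/0.063 = 7.1429; s_N/(n + δ)_N = 0.45/0.052 = 8.6538.
Ratio = (7.1429/8.6538)^0.8868 = 0.8254^0.8868 ≈ 0.8435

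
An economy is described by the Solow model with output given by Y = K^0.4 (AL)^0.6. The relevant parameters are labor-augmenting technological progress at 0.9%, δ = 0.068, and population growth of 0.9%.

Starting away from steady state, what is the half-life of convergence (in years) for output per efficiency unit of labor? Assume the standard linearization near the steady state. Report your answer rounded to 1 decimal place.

t_½ ≈ 13.4 years

Near the steady state the convergence rate is λ = (1 − α)(n + g + δ).
λ = (1 − 0.4) × 0.086 = 0.6 × 0.086 = 0.0516
Half-life = ln 2 / λ = 0.6931 / 0.0516 ≈ 13.43 years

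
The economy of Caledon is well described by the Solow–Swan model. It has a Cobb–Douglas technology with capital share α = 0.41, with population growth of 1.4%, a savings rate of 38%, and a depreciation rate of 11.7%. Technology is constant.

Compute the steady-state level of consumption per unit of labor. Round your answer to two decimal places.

c* ≈ 1.30

In steady state, investment equals break-even investment: s·k^α = (n + δ)·k.
Rearranging, k^(1−α) = s / (n + δ).
k^0.59 = 0.38 / (0.014 + 0.117) = 0.38 / 0.131 = 2.9008
k* = 2.9008^(1/0.59) ≈ 6.0803
y* = (k*)^α = 6.0803^0.41 ≈ 2.0961
c* = (1 − s)·y* = (1 − 0.38) × 2.0961 ≈ 1.2996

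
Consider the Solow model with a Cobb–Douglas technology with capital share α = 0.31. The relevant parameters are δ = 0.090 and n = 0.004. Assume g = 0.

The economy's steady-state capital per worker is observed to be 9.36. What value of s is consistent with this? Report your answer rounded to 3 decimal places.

Steady state requires s·f(k) = (n + δ)·k, i.e. s·k^α = (n + δ)·k.
So s / (n + δ) = (k*)^(1−α) = 9.36^0.69 = 4.6793.
Therefore s = 4.6793 × (n + δ) = 4.6793 × 0.094 = 0.4399.

s ≈ 0.440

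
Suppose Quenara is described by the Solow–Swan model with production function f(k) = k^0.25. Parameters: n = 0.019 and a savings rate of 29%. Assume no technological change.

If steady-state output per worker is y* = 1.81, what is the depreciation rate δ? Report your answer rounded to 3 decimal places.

δ ≈ 0.030

In steady state, investment equals break-even investment: s·k^α = (n + δ)·k.
Since y* = [s/(n + δ)]^(α/(1−α)), we have s/(n + δ) = (y*)^((1−α)/α) = 1.81^3 = 5.9297.
Therefore n + δ = s / 5.9297 = 0.29 / 5.9297 = 0.0489, so δ = 0.0489 − 0.019 = 0.0299.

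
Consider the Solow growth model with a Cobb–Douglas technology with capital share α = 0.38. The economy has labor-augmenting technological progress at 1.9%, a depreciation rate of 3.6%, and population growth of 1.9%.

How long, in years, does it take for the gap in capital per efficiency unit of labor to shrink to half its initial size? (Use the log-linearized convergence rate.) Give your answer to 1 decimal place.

Near the steady state the convergence rate is λ = (1 − α)(n + g + δ).
λ = (1 − 0.38) × 0.074 = 0.62 × 0.074 = 0.04588
Half-life = ln 2 / λ = 0.6931 / 0.04588 ≈ 15.11 years

t_½ ≈ 15.1 years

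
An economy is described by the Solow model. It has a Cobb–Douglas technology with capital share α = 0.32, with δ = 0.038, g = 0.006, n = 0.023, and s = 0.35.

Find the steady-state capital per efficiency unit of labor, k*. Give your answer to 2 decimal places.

k* = 11.37

At the steady state, Δk = 0, so s·k^α = (n + g + δ)·k.
Rearranging, k^(1−α) = s / (n + g + δ).
k^0.68 = 0.35 / (0.023 + 0.006 + 0.038) = 0.35 / 0.067 = 5.2239
k* = 5.2239^(1/0.68) ≈ 11.3730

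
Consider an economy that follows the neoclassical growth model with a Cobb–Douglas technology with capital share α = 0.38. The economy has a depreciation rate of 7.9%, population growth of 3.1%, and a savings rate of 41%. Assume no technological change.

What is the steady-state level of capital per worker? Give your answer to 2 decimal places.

k* = 8.35

In steady state, investment equals break-even investment: s·k^α = (n + δ)·k.
Dividing both sides by k: k^(1−α) = s / (n + δ).
k^0.62 = 0.41 / (0.031 + 0.079) = 0.41 / 0.110 = 3.7273
k* = 3.7273^(1/0.62) ≈ 8.3484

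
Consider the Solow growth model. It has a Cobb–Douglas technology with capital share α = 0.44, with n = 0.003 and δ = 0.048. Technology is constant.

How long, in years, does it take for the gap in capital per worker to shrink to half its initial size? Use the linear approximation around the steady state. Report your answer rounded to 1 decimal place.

t_½ ≈ 24.3 years

Near the steady state the convergence rate is λ = (1 − α)(n + δ).
λ = (1 − 0.44) × 0.051 = 0.56 × 0.051 = 0.02856
Half-life = ln 2 / λ = 0.6931 / 0.02856 ≈ 24.27 years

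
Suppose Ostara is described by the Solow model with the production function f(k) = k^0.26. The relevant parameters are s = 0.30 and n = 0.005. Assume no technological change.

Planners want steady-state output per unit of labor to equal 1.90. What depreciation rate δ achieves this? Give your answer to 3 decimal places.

δ ≈ 0.043

In steady state, investment equals break-even investment: s·k^α = (n + δ)·k.
Since y* = [s/(n + δ)]^(α/(1−α)), we have s/(n + δ) = (y*)^((1−α)/α) = 1.90^2.8462 = 6.2142.
Therefore n + δ = s / 6.2142 = 0.30 / 6.2142 = 0.0483, so δ = 0.0483 − 0.005 = 0.0433.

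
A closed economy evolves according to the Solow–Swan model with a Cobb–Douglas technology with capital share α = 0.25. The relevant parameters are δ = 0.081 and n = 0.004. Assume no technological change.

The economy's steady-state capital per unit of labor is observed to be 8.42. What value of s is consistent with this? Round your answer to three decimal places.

In steady state, investment equals break-even investment: s·k^α = (n + δ)·k.
So s / (n + δ) = (k*)^(1−α) = 8.42^0.75 = 4.9429.
Therefore s = 4.9429 × (n + δ) = 4.9429 × 0.085 = 0.4201.

s ≈ 0.420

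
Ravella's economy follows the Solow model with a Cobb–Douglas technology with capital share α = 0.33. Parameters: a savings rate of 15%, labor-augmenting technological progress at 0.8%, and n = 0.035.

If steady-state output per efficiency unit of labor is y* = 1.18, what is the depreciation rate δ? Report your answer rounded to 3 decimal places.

δ ≈ 0.064

At the steady state, Δk = 0, so s·k^α = (n + g + δ)·k.
Since y* = [s/(n + g + δ)]^(α/(1−α)), we have s/(n + g + δ) = (y*)^((1−α)/α) = 1.18^2.0303 = 1.3994.
Therefore n + g + δ = s / 1.3994 = 0.15 / 1.3994 = 0.1072, so δ = 0.1072 − 0.043 = 0.0642.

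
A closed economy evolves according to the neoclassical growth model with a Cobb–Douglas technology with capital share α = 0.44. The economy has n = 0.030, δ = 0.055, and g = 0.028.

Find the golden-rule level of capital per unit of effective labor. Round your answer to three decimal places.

k_gold ≈ 11.330

The golden rule sets f'(k) = n + g + δ, i.e. α·k^(α−1) = n + g + δ.
So k^(1−α) = α / (n + g + δ) = 0.44 / 0.113 = 3.8938.
k_gold = 3.8938^(1/0.56) ≈ 11.3302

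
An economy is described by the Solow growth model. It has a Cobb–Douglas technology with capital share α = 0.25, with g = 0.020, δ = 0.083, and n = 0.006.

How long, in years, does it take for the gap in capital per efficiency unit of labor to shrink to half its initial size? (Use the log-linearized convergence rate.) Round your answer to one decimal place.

Near the steady state the convergence rate is λ = (1 − α)(n + g + δ).
λ = (1 − 0.25) × 0.109 = 0.75 × 0.109 = 0.08175
Half-life = ln 2 / λ = 0.6931 / 0.08175 ≈ 8.48 years

about 8.5 years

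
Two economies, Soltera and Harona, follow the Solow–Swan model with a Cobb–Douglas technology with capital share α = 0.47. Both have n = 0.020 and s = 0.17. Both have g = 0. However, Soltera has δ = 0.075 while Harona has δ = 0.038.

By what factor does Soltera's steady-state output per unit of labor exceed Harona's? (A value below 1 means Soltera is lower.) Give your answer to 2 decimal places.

Steady-state y* = [s/(n + δ)]^(α/(1−α)), so the ratio is [ (s_S/(n + δ)_S) / (s_H/(n + δ)_H) ]^0.8868.
s_S/(n + δ)_S = 0.17/0.095 = 1.7895; s_H/(n + δ)_H = 0.17/0.058 = 2.9310.
Ratio = (1.7895/2.9310)^0.8868 = 0.6105^0.8868 ≈ 0.6456

ratio ≈ 0.65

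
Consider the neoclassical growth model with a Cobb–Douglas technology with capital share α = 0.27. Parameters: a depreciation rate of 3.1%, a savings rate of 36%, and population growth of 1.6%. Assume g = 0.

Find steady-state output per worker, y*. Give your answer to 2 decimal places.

At the steady state, Δk = 0, so s·k^α = (n + δ)·k.
Dividing both sides by k: k^(1−α) = s / (n + δ).
k^0.73 = 0.36 / (0.016 + 0.031) = 0.36 / 0.047 = 7.6596
k* = 7.6596^(1/0.73) ≈ 16.2645
y* = (k*)^α = 16.2645^0.27 ≈ 2.1234

y* = 2.12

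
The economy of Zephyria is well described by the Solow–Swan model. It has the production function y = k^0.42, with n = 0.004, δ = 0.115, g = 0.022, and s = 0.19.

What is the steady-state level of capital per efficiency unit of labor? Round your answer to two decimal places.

k* ≈ 1.67

At the steady state, Δk = 0, so s·k^α = (n + g + δ)·k.
Rearranging, k^(1−α) = s / (n + g + δ).
k^0.58 = 0.19 / (0.004 + 0.022 + 0.115) = 0.19 / 0.141 = 1.3475
k* = 1.3475^(1/0.58) ≈ 1.6723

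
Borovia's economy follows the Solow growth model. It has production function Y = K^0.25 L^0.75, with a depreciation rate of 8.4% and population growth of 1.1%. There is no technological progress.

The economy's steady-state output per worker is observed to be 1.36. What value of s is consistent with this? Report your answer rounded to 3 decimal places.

In steady state, investment equals break-even investment: s·k^α = (n + δ)·k.
Since y* = [s/(n + δ)]^(α/(1−α)), we have s/(n + δ) = (y*)^((1−α)/α) = 1.36^3 = 2.5155.
Therefore s = 2.5155 × (n + δ) = 2.5155 × 0.095 = 0.2390.

s ≈ 0.239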